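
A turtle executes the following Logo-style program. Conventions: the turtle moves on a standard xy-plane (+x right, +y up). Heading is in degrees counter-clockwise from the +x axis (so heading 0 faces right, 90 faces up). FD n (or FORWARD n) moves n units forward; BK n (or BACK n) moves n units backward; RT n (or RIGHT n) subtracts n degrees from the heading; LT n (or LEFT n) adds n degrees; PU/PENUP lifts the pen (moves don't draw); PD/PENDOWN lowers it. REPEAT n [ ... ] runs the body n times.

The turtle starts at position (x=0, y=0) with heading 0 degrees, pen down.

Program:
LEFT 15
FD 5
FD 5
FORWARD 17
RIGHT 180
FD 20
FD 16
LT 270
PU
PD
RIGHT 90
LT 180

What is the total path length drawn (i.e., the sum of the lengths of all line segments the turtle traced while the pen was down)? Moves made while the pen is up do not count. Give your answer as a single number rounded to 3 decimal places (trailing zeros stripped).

Executing turtle program step by step:
Start: pos=(0,0), heading=0, pen down
LT 15: heading 0 -> 15
FD 5: (0,0) -> (4.83,1.294) [heading=15, draw]
FD 5: (4.83,1.294) -> (9.659,2.588) [heading=15, draw]
FD 17: (9.659,2.588) -> (26.08,6.988) [heading=15, draw]
RT 180: heading 15 -> 195
FD 20: (26.08,6.988) -> (6.761,1.812) [heading=195, draw]
FD 16: (6.761,1.812) -> (-8.693,-2.329) [heading=195, draw]
LT 270: heading 195 -> 105
PU: pen up
PD: pen down
RT 90: heading 105 -> 15
LT 180: heading 15 -> 195
Final: pos=(-8.693,-2.329), heading=195, 5 segment(s) drawn

Segment lengths:
  seg 1: (0,0) -> (4.83,1.294), length = 5
  seg 2: (4.83,1.294) -> (9.659,2.588), length = 5
  seg 3: (9.659,2.588) -> (26.08,6.988), length = 17
  seg 4: (26.08,6.988) -> (6.761,1.812), length = 20
  seg 5: (6.761,1.812) -> (-8.693,-2.329), length = 16
Total = 63

Answer: 63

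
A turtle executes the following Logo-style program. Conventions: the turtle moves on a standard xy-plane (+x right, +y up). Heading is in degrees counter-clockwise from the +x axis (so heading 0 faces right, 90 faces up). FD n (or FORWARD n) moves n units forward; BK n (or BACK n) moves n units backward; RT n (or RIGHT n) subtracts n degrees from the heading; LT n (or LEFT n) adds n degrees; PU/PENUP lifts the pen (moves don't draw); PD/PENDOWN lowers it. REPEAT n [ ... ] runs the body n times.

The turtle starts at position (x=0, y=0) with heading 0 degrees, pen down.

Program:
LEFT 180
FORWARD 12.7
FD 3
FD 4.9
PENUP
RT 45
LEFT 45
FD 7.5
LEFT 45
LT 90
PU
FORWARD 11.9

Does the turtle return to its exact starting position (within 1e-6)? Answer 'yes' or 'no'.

Answer: no

Derivation:
Executing turtle program step by step:
Start: pos=(0,0), heading=0, pen down
LT 180: heading 0 -> 180
FD 12.7: (0,0) -> (-12.7,0) [heading=180, draw]
FD 3: (-12.7,0) -> (-15.7,0) [heading=180, draw]
FD 4.9: (-15.7,0) -> (-20.6,0) [heading=180, draw]
PU: pen up
RT 45: heading 180 -> 135
LT 45: heading 135 -> 180
FD 7.5: (-20.6,0) -> (-28.1,0) [heading=180, move]
LT 45: heading 180 -> 225
LT 90: heading 225 -> 315
PU: pen up
FD 11.9: (-28.1,0) -> (-19.685,-8.415) [heading=315, move]
Final: pos=(-19.685,-8.415), heading=315, 3 segment(s) drawn

Start position: (0, 0)
Final position: (-19.685, -8.415)
Distance = 21.408; >= 1e-6 -> NOT closed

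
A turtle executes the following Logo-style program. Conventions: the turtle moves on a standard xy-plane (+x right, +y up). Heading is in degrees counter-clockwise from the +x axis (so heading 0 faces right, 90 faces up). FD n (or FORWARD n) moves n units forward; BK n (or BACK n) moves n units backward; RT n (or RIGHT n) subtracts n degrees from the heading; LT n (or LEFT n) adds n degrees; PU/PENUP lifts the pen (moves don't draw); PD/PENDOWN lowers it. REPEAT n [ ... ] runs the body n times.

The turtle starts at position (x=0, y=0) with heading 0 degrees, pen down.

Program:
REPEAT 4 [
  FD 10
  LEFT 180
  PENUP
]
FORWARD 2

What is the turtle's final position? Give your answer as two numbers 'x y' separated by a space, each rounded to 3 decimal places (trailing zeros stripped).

Answer: 2 0

Derivation:
Executing turtle program step by step:
Start: pos=(0,0), heading=0, pen down
REPEAT 4 [
  -- iteration 1/4 --
  FD 10: (0,0) -> (10,0) [heading=0, draw]
  LT 180: heading 0 -> 180
  PU: pen up
  -- iteration 2/4 --
  FD 10: (10,0) -> (0,0) [heading=180, move]
  LT 180: heading 180 -> 0
  PU: pen up
  -- iteration 3/4 --
  FD 10: (0,0) -> (10,0) [heading=0, move]
  LT 180: heading 0 -> 180
  PU: pen up
  -- iteration 4/4 --
  FD 10: (10,0) -> (0,0) [heading=180, move]
  LT 180: heading 180 -> 0
  PU: pen up
]
FD 2: (0,0) -> (2,0) [heading=0, move]
Final: pos=(2,0), heading=0, 1 segment(s) drawn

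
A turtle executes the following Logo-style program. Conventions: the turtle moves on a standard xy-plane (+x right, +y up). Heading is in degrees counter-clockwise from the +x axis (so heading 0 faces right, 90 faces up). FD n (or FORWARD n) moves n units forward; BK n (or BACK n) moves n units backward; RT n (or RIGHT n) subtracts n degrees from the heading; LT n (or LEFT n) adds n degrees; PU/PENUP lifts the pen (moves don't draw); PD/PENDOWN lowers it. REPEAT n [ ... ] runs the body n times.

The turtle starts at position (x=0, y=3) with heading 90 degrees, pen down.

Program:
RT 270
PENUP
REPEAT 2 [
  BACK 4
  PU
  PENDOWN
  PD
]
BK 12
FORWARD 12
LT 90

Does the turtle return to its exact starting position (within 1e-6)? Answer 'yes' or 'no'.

Answer: no

Derivation:
Executing turtle program step by step:
Start: pos=(0,3), heading=90, pen down
RT 270: heading 90 -> 180
PU: pen up
REPEAT 2 [
  -- iteration 1/2 --
  BK 4: (0,3) -> (4,3) [heading=180, move]
  PU: pen up
  PD: pen down
  PD: pen down
  -- iteration 2/2 --
  BK 4: (4,3) -> (8,3) [heading=180, draw]
  PU: pen up
  PD: pen down
  PD: pen down
]
BK 12: (8,3) -> (20,3) [heading=180, draw]
FD 12: (20,3) -> (8,3) [heading=180, draw]
LT 90: heading 180 -> 270
Final: pos=(8,3), heading=270, 3 segment(s) drawn

Start position: (0, 3)
Final position: (8, 3)
Distance = 8; >= 1e-6 -> NOT closed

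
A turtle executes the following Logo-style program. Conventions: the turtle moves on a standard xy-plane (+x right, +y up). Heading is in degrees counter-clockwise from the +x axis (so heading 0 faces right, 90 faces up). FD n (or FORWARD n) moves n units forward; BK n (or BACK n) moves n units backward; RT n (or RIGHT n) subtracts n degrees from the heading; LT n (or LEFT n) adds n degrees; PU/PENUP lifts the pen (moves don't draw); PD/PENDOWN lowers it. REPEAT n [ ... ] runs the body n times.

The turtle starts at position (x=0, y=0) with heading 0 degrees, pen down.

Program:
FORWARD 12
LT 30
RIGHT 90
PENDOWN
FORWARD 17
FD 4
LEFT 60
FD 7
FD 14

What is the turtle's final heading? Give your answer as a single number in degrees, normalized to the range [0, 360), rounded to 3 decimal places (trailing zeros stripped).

Executing turtle program step by step:
Start: pos=(0,0), heading=0, pen down
FD 12: (0,0) -> (12,0) [heading=0, draw]
LT 30: heading 0 -> 30
RT 90: heading 30 -> 300
PD: pen down
FD 17: (12,0) -> (20.5,-14.722) [heading=300, draw]
FD 4: (20.5,-14.722) -> (22.5,-18.187) [heading=300, draw]
LT 60: heading 300 -> 0
FD 7: (22.5,-18.187) -> (29.5,-18.187) [heading=0, draw]
FD 14: (29.5,-18.187) -> (43.5,-18.187) [heading=0, draw]
Final: pos=(43.5,-18.187), heading=0, 5 segment(s) drawn

Answer: 0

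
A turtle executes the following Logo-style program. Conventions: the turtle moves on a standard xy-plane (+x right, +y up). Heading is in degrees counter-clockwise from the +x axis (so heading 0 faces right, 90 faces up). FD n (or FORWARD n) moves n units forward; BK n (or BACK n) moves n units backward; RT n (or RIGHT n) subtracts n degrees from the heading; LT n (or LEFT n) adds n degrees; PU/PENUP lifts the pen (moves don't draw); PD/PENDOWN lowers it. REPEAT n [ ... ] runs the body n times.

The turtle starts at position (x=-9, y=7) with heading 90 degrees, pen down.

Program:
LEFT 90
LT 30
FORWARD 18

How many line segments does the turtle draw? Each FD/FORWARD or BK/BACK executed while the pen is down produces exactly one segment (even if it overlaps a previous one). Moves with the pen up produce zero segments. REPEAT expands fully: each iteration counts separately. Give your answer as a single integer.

Executing turtle program step by step:
Start: pos=(-9,7), heading=90, pen down
LT 90: heading 90 -> 180
LT 30: heading 180 -> 210
FD 18: (-9,7) -> (-24.588,-2) [heading=210, draw]
Final: pos=(-24.588,-2), heading=210, 1 segment(s) drawn
Segments drawn: 1

Answer: 1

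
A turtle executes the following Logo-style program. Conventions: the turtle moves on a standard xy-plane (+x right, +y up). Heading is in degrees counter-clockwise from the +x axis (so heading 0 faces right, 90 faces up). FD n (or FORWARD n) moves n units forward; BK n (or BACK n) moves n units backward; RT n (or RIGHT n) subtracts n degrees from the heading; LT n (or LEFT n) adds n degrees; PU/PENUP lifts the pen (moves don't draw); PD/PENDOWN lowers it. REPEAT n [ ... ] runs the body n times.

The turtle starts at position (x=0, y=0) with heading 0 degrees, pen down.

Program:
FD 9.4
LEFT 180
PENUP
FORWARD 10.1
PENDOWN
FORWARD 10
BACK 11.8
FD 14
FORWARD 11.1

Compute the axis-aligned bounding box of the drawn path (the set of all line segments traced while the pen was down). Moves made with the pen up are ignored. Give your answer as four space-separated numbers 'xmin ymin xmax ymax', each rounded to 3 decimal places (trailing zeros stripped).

Answer: -24 0 9.4 0

Derivation:
Executing turtle program step by step:
Start: pos=(0,0), heading=0, pen down
FD 9.4: (0,0) -> (9.4,0) [heading=0, draw]
LT 180: heading 0 -> 180
PU: pen up
FD 10.1: (9.4,0) -> (-0.7,0) [heading=180, move]
PD: pen down
FD 10: (-0.7,0) -> (-10.7,0) [heading=180, draw]
BK 11.8: (-10.7,0) -> (1.1,0) [heading=180, draw]
FD 14: (1.1,0) -> (-12.9,0) [heading=180, draw]
FD 11.1: (-12.9,0) -> (-24,0) [heading=180, draw]
Final: pos=(-24,0), heading=180, 5 segment(s) drawn

Segment endpoints: x in {-24, -12.9, -10.7, -0.7, 0, 1.1, 9.4}, y in {0, 0, 0, 0, 0, 0}
xmin=-24, ymin=0, xmax=9.4, ymax=0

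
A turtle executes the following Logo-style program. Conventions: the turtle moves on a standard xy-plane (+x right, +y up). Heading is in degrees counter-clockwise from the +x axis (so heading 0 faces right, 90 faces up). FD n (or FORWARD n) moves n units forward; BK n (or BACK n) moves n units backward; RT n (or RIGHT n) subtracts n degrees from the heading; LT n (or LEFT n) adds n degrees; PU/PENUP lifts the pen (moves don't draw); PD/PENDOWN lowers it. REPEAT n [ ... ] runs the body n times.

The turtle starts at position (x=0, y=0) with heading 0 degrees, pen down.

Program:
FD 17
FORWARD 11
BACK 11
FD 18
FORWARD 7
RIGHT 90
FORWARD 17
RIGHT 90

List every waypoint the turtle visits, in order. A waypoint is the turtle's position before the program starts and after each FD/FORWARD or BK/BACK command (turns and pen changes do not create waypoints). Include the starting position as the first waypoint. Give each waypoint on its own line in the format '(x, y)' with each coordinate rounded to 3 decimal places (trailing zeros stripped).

Executing turtle program step by step:
Start: pos=(0,0), heading=0, pen down
FD 17: (0,0) -> (17,0) [heading=0, draw]
FD 11: (17,0) -> (28,0) [heading=0, draw]
BK 11: (28,0) -> (17,0) [heading=0, draw]
FD 18: (17,0) -> (35,0) [heading=0, draw]
FD 7: (35,0) -> (42,0) [heading=0, draw]
RT 90: heading 0 -> 270
FD 17: (42,0) -> (42,-17) [heading=270, draw]
RT 90: heading 270 -> 180
Final: pos=(42,-17), heading=180, 6 segment(s) drawn
Waypoints (7 total):
(0, 0)
(17, 0)
(28, 0)
(17, 0)
(35, 0)
(42, 0)
(42, -17)

Answer: (0, 0)
(17, 0)
(28, 0)
(17, 0)
(35, 0)
(42, 0)
(42, -17)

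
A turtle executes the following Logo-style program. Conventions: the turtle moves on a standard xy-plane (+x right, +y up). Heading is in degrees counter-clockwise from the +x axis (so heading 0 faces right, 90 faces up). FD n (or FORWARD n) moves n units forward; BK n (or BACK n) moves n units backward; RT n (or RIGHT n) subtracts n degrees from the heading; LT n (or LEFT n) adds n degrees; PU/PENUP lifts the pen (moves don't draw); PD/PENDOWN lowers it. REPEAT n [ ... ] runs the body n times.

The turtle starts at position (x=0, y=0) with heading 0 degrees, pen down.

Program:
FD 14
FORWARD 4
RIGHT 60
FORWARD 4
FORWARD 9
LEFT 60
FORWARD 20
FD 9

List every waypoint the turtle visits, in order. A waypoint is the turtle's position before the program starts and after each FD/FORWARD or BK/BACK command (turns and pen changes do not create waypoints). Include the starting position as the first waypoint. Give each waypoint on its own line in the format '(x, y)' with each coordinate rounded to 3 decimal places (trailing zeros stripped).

Answer: (0, 0)
(14, 0)
(18, 0)
(20, -3.464)
(24.5, -11.258)
(44.5, -11.258)
(53.5, -11.258)

Derivation:
Executing turtle program step by step:
Start: pos=(0,0), heading=0, pen down
FD 14: (0,0) -> (14,0) [heading=0, draw]
FD 4: (14,0) -> (18,0) [heading=0, draw]
RT 60: heading 0 -> 300
FD 4: (18,0) -> (20,-3.464) [heading=300, draw]
FD 9: (20,-3.464) -> (24.5,-11.258) [heading=300, draw]
LT 60: heading 300 -> 0
FD 20: (24.5,-11.258) -> (44.5,-11.258) [heading=0, draw]
FD 9: (44.5,-11.258) -> (53.5,-11.258) [heading=0, draw]
Final: pos=(53.5,-11.258), heading=0, 6 segment(s) drawn
Waypoints (7 total):
(0, 0)
(14, 0)
(18, 0)
(20, -3.464)
(24.5, -11.258)
(44.5, -11.258)
(53.5, -11.258)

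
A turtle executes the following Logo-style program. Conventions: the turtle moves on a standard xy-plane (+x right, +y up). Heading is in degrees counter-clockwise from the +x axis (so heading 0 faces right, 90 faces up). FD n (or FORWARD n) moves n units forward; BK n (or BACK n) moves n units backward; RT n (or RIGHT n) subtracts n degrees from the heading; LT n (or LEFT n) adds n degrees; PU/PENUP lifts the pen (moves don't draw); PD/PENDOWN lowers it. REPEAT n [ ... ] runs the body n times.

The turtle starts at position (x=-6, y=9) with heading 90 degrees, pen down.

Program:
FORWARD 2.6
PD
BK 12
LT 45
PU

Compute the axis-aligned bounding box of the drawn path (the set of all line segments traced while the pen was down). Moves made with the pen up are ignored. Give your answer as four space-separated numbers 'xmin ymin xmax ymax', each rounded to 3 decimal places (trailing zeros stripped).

Answer: -6 -0.4 -6 11.6

Derivation:
Executing turtle program step by step:
Start: pos=(-6,9), heading=90, pen down
FD 2.6: (-6,9) -> (-6,11.6) [heading=90, draw]
PD: pen down
BK 12: (-6,11.6) -> (-6,-0.4) [heading=90, draw]
LT 45: heading 90 -> 135
PU: pen up
Final: pos=(-6,-0.4), heading=135, 2 segment(s) drawn

Segment endpoints: x in {-6, -6}, y in {-0.4, 9, 11.6}
xmin=-6, ymin=-0.4, xmax=-6, ymax=11.6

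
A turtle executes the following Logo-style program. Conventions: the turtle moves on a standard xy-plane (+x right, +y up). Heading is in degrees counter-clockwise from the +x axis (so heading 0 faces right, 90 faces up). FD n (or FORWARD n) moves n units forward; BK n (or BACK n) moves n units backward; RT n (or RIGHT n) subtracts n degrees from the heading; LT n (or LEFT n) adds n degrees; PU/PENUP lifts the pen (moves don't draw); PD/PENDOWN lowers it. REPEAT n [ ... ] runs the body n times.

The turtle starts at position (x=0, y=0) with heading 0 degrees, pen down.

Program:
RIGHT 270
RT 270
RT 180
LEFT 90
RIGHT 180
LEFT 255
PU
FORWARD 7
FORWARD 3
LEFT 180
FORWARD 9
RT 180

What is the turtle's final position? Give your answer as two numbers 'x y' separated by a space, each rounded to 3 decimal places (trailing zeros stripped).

Answer: -0.966 0.259

Derivation:
Executing turtle program step by step:
Start: pos=(0,0), heading=0, pen down
RT 270: heading 0 -> 90
RT 270: heading 90 -> 180
RT 180: heading 180 -> 0
LT 90: heading 0 -> 90
RT 180: heading 90 -> 270
LT 255: heading 270 -> 165
PU: pen up
FD 7: (0,0) -> (-6.761,1.812) [heading=165, move]
FD 3: (-6.761,1.812) -> (-9.659,2.588) [heading=165, move]
LT 180: heading 165 -> 345
FD 9: (-9.659,2.588) -> (-0.966,0.259) [heading=345, move]
RT 180: heading 345 -> 165
Final: pos=(-0.966,0.259), heading=165, 0 segment(s) drawn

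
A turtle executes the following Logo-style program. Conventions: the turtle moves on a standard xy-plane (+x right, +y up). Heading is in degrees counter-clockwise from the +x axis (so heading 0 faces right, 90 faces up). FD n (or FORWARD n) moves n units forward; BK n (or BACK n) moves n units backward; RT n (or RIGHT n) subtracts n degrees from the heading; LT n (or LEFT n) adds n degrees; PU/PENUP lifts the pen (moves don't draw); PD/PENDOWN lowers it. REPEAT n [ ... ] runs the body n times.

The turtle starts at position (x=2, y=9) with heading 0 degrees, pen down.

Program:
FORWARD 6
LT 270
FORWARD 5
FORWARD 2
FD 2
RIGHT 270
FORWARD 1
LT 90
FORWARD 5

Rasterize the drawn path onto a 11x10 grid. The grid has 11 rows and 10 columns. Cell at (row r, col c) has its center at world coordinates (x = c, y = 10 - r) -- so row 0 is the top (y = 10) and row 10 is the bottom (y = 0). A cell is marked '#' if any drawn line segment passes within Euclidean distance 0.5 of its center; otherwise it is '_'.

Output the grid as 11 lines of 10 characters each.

Segment 0: (2,9) -> (8,9)
Segment 1: (8,9) -> (8,4)
Segment 2: (8,4) -> (8,2)
Segment 3: (8,2) -> (8,0)
Segment 4: (8,0) -> (9,0)
Segment 5: (9,0) -> (9,5)

Answer: __________
__#######_
________#_
________#_
________#_
________##
________##
________##
________##
________##
________##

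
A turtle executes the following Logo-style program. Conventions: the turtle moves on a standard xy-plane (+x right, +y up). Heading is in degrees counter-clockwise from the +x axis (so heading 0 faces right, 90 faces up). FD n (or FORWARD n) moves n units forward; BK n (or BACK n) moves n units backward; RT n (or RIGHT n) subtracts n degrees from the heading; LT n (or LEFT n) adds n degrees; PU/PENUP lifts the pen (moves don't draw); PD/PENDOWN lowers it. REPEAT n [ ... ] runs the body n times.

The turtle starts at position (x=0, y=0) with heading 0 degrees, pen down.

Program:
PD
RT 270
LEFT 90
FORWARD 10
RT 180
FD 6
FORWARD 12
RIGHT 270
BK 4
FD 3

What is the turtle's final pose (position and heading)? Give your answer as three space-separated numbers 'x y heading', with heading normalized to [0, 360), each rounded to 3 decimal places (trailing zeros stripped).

Answer: 8 -1 90

Derivation:
Executing turtle program step by step:
Start: pos=(0,0), heading=0, pen down
PD: pen down
RT 270: heading 0 -> 90
LT 90: heading 90 -> 180
FD 10: (0,0) -> (-10,0) [heading=180, draw]
RT 180: heading 180 -> 0
FD 6: (-10,0) -> (-4,0) [heading=0, draw]
FD 12: (-4,0) -> (8,0) [heading=0, draw]
RT 270: heading 0 -> 90
BK 4: (8,0) -> (8,-4) [heading=90, draw]
FD 3: (8,-4) -> (8,-1) [heading=90, draw]
Final: pos=(8,-1), heading=90, 5 segment(s) drawn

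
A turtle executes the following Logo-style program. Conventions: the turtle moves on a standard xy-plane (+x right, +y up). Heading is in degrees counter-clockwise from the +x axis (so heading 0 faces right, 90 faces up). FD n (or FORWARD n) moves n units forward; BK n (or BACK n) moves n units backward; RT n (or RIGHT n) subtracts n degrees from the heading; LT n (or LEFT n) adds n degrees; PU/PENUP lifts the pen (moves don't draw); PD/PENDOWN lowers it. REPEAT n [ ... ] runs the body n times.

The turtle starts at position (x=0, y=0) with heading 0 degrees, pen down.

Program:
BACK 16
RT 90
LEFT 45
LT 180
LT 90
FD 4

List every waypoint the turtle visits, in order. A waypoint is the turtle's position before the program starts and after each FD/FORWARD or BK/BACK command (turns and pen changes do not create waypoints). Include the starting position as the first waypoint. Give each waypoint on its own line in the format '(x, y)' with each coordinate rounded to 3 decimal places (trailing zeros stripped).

Executing turtle program step by step:
Start: pos=(0,0), heading=0, pen down
BK 16: (0,0) -> (-16,0) [heading=0, draw]
RT 90: heading 0 -> 270
LT 45: heading 270 -> 315
LT 180: heading 315 -> 135
LT 90: heading 135 -> 225
FD 4: (-16,0) -> (-18.828,-2.828) [heading=225, draw]
Final: pos=(-18.828,-2.828), heading=225, 2 segment(s) drawn
Waypoints (3 total):
(0, 0)
(-16, 0)
(-18.828, -2.828)

Answer: (0, 0)
(-16, 0)
(-18.828, -2.828)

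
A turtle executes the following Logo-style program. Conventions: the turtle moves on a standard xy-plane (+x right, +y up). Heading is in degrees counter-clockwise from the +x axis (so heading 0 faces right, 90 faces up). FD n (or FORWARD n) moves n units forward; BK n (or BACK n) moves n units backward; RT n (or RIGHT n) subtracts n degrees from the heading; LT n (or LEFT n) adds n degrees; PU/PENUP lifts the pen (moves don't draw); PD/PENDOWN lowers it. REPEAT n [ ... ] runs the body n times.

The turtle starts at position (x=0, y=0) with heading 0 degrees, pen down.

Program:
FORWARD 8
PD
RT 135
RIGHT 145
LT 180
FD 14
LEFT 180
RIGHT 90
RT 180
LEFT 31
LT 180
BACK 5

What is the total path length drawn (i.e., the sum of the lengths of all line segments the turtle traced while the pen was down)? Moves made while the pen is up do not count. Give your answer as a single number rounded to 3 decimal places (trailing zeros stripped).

Answer: 27

Derivation:
Executing turtle program step by step:
Start: pos=(0,0), heading=0, pen down
FD 8: (0,0) -> (8,0) [heading=0, draw]
PD: pen down
RT 135: heading 0 -> 225
RT 145: heading 225 -> 80
LT 180: heading 80 -> 260
FD 14: (8,0) -> (5.569,-13.787) [heading=260, draw]
LT 180: heading 260 -> 80
RT 90: heading 80 -> 350
RT 180: heading 350 -> 170
LT 31: heading 170 -> 201
LT 180: heading 201 -> 21
BK 5: (5.569,-13.787) -> (0.901,-15.579) [heading=21, draw]
Final: pos=(0.901,-15.579), heading=21, 3 segment(s) drawn

Segment lengths:
  seg 1: (0,0) -> (8,0), length = 8
  seg 2: (8,0) -> (5.569,-13.787), length = 14
  seg 3: (5.569,-13.787) -> (0.901,-15.579), length = 5
Total = 27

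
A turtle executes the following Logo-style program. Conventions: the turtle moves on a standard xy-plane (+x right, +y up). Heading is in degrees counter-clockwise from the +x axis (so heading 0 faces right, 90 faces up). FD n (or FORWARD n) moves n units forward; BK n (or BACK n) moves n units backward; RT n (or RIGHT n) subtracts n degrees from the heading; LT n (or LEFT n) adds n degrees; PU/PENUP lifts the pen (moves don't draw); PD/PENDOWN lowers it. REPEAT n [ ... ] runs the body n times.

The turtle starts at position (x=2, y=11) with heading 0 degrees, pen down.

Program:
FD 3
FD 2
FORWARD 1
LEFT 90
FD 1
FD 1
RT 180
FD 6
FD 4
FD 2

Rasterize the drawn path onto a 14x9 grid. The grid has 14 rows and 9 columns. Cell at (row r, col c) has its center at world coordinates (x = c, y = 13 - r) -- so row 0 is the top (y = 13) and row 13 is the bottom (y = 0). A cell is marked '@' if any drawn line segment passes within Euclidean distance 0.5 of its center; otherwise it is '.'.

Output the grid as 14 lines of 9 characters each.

Segment 0: (2,11) -> (5,11)
Segment 1: (5,11) -> (7,11)
Segment 2: (7,11) -> (8,11)
Segment 3: (8,11) -> (8,12)
Segment 4: (8,12) -> (8,13)
Segment 5: (8,13) -> (8,7)
Segment 6: (8,7) -> (8,3)
Segment 7: (8,3) -> (8,1)

Answer: ........@
........@
..@@@@@@@
........@
........@
........@
........@
........@
........@
........@
........@
........@
........@
.........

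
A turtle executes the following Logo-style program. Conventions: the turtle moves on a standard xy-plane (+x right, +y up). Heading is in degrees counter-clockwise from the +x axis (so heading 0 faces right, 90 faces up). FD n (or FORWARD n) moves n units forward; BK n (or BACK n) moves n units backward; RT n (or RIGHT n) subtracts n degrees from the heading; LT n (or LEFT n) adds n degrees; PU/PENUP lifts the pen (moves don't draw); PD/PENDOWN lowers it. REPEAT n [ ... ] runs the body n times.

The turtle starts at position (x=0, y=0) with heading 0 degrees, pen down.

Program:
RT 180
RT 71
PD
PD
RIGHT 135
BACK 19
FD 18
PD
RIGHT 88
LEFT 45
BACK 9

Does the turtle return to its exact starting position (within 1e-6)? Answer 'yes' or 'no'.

Executing turtle program step by step:
Start: pos=(0,0), heading=0, pen down
RT 180: heading 0 -> 180
RT 71: heading 180 -> 109
PD: pen down
PD: pen down
RT 135: heading 109 -> 334
BK 19: (0,0) -> (-17.077,8.329) [heading=334, draw]
FD 18: (-17.077,8.329) -> (-0.899,0.438) [heading=334, draw]
PD: pen down
RT 88: heading 334 -> 246
LT 45: heading 246 -> 291
BK 9: (-0.899,0.438) -> (-4.124,8.841) [heading=291, draw]
Final: pos=(-4.124,8.841), heading=291, 3 segment(s) drawn

Start position: (0, 0)
Final position: (-4.124, 8.841)
Distance = 9.755; >= 1e-6 -> NOT closed

Answer: no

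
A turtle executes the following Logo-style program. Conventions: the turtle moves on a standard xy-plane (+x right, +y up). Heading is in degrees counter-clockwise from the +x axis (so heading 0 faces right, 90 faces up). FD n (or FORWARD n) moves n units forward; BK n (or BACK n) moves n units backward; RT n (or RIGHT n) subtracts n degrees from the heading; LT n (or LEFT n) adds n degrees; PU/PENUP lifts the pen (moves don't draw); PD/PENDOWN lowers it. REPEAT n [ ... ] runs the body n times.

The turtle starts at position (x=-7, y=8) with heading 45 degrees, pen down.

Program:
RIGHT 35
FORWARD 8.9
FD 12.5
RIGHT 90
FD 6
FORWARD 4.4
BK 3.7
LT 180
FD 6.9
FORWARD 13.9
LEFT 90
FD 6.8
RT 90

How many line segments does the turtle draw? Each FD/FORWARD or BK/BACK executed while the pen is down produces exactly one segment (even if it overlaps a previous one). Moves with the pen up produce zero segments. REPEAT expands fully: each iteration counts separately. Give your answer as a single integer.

Executing turtle program step by step:
Start: pos=(-7,8), heading=45, pen down
RT 35: heading 45 -> 10
FD 8.9: (-7,8) -> (1.765,9.545) [heading=10, draw]
FD 12.5: (1.765,9.545) -> (14.075,11.716) [heading=10, draw]
RT 90: heading 10 -> 280
FD 6: (14.075,11.716) -> (15.117,5.807) [heading=280, draw]
FD 4.4: (15.117,5.807) -> (15.881,1.474) [heading=280, draw]
BK 3.7: (15.881,1.474) -> (15.238,5.118) [heading=280, draw]
LT 180: heading 280 -> 100
FD 6.9: (15.238,5.118) -> (14.04,11.913) [heading=100, draw]
FD 13.9: (14.04,11.913) -> (11.626,25.602) [heading=100, draw]
LT 90: heading 100 -> 190
FD 6.8: (11.626,25.602) -> (4.93,24.421) [heading=190, draw]
RT 90: heading 190 -> 100
Final: pos=(4.93,24.421), heading=100, 8 segment(s) drawn
Segments drawn: 8

Answer: 8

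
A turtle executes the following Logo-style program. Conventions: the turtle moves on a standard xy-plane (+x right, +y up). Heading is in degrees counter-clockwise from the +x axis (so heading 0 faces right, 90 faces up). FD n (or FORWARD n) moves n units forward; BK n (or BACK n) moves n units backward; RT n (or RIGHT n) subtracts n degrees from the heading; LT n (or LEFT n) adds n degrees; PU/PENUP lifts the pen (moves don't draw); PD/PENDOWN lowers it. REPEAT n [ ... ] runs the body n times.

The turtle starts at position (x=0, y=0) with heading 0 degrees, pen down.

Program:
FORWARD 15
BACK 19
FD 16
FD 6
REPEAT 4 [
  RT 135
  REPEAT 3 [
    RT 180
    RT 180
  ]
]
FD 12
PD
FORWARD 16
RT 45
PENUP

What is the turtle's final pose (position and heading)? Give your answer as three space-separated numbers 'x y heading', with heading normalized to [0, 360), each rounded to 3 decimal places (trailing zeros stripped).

Executing turtle program step by step:
Start: pos=(0,0), heading=0, pen down
FD 15: (0,0) -> (15,0) [heading=0, draw]
BK 19: (15,0) -> (-4,0) [heading=0, draw]
FD 16: (-4,0) -> (12,0) [heading=0, draw]
FD 6: (12,0) -> (18,0) [heading=0, draw]
REPEAT 4 [
  -- iteration 1/4 --
  RT 135: heading 0 -> 225
  REPEAT 3 [
    -- iteration 1/3 --
    RT 180: heading 225 -> 45
    RT 180: heading 45 -> 225
    -- iteration 2/3 --
    RT 180: heading 225 -> 45
    RT 180: heading 45 -> 225
    -- iteration 3/3 --
    RT 180: heading 225 -> 45
    RT 180: heading 45 -> 225
  ]
  -- iteration 2/4 --
  RT 135: heading 225 -> 90
  REPEAT 3 [
    -- iteration 1/3 --
    RT 180: heading 90 -> 270
    RT 180: heading 270 -> 90
    -- iteration 2/3 --
    RT 180: heading 90 -> 270
    RT 180: heading 270 -> 90
    -- iteration 3/3 --
    RT 180: heading 90 -> 270
    RT 180: heading 270 -> 90
  ]
  -- iteration 3/4 --
  RT 135: heading 90 -> 315
  REPEAT 3 [
    -- iteration 1/3 --
    RT 180: heading 315 -> 135
    RT 180: heading 135 -> 315
    -- iteration 2/3 --
    RT 180: heading 315 -> 135
    RT 180: heading 135 -> 315
    -- iteration 3/3 --
    RT 180: heading 315 -> 135
    RT 180: heading 135 -> 315
  ]
  -- iteration 4/4 --
  RT 135: heading 315 -> 180
  REPEAT 3 [
    -- iteration 1/3 --
    RT 180: heading 180 -> 0
    RT 180: heading 0 -> 180
    -- iteration 2/3 --
    RT 180: heading 180 -> 0
    RT 180: heading 0 -> 180
    -- iteration 3/3 --
    RT 180: heading 180 -> 0
    RT 180: heading 0 -> 180
  ]
]
FD 12: (18,0) -> (6,0) [heading=180, draw]
PD: pen down
FD 16: (6,0) -> (-10,0) [heading=180, draw]
RT 45: heading 180 -> 135
PU: pen up
Final: pos=(-10,0), heading=135, 6 segment(s) drawn

Answer: -10 0 135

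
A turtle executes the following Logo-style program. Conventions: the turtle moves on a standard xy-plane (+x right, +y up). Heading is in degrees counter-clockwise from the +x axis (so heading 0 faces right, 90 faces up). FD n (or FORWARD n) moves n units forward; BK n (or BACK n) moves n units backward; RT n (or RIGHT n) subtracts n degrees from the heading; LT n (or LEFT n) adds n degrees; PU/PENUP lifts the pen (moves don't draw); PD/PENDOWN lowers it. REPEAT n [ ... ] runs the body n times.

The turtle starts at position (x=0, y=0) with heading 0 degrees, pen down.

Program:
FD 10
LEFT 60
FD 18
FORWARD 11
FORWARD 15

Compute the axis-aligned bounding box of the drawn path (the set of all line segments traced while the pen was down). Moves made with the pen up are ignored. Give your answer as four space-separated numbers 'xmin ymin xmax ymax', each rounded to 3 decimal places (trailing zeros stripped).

Executing turtle program step by step:
Start: pos=(0,0), heading=0, pen down
FD 10: (0,0) -> (10,0) [heading=0, draw]
LT 60: heading 0 -> 60
FD 18: (10,0) -> (19,15.588) [heading=60, draw]
FD 11: (19,15.588) -> (24.5,25.115) [heading=60, draw]
FD 15: (24.5,25.115) -> (32,38.105) [heading=60, draw]
Final: pos=(32,38.105), heading=60, 4 segment(s) drawn

Segment endpoints: x in {0, 10, 19, 24.5, 32}, y in {0, 15.588, 25.115, 38.105}
xmin=0, ymin=0, xmax=32, ymax=38.105

Answer: 0 0 32 38.105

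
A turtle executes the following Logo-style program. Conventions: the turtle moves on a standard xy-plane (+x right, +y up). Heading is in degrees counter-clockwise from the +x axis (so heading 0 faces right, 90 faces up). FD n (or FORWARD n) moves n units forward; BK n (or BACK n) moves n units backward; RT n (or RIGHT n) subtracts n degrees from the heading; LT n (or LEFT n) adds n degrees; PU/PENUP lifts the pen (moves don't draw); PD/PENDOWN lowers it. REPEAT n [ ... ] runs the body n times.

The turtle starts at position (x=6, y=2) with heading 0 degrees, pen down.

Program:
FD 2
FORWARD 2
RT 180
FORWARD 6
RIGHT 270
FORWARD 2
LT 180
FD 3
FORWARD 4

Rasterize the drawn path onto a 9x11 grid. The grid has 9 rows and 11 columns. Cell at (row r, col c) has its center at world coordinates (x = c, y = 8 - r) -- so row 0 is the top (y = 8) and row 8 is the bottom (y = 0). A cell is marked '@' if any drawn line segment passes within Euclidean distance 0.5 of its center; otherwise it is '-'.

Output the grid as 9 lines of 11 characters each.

Segment 0: (6,2) -> (8,2)
Segment 1: (8,2) -> (10,2)
Segment 2: (10,2) -> (4,2)
Segment 3: (4,2) -> (4,-0)
Segment 4: (4,-0) -> (4,3)
Segment 5: (4,3) -> (4,7)

Answer: -----------
----@------
----@------
----@------
----@------
----@------
----@@@@@@@
----@------
----@------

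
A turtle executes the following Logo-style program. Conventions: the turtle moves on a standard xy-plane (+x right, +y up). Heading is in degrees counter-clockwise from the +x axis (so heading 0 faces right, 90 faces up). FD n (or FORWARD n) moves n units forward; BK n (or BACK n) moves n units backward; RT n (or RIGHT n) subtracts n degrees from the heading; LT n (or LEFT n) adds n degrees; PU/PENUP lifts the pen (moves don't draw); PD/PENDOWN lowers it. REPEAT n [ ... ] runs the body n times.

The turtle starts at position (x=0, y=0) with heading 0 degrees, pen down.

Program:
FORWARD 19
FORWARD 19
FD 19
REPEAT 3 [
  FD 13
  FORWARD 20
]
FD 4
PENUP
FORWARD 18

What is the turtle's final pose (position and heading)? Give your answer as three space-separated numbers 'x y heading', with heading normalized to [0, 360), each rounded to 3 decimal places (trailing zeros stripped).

Answer: 178 0 0

Derivation:
Executing turtle program step by step:
Start: pos=(0,0), heading=0, pen down
FD 19: (0,0) -> (19,0) [heading=0, draw]
FD 19: (19,0) -> (38,0) [heading=0, draw]
FD 19: (38,0) -> (57,0) [heading=0, draw]
REPEAT 3 [
  -- iteration 1/3 --
  FD 13: (57,0) -> (70,0) [heading=0, draw]
  FD 20: (70,0) -> (90,0) [heading=0, draw]
  -- iteration 2/3 --
  FD 13: (90,0) -> (103,0) [heading=0, draw]
  FD 20: (103,0) -> (123,0) [heading=0, draw]
  -- iteration 3/3 --
  FD 13: (123,0) -> (136,0) [heading=0, draw]
  FD 20: (136,0) -> (156,0) [heading=0, draw]
]
FD 4: (156,0) -> (160,0) [heading=0, draw]
PU: pen up
FD 18: (160,0) -> (178,0) [heading=0, move]
Final: pos=(178,0), heading=0, 10 segment(s) drawn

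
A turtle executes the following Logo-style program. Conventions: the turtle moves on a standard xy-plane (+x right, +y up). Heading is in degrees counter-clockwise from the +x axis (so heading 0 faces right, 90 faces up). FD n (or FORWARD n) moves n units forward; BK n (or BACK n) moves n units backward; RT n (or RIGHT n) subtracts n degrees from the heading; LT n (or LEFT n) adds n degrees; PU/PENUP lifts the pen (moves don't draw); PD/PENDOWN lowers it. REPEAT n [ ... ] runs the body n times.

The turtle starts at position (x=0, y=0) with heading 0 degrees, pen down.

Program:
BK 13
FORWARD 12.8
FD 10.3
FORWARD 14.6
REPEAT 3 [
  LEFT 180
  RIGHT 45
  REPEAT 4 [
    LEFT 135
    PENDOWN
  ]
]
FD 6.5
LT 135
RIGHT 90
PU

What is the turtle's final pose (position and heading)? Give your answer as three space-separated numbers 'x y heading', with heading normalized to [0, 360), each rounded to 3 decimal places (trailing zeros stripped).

Executing turtle program step by step:
Start: pos=(0,0), heading=0, pen down
BK 13: (0,0) -> (-13,0) [heading=0, draw]
FD 12.8: (-13,0) -> (-0.2,0) [heading=0, draw]
FD 10.3: (-0.2,0) -> (10.1,0) [heading=0, draw]
FD 14.6: (10.1,0) -> (24.7,0) [heading=0, draw]
REPEAT 3 [
  -- iteration 1/3 --
  LT 180: heading 0 -> 180
  RT 45: heading 180 -> 135
  REPEAT 4 [
    -- iteration 1/4 --
    LT 135: heading 135 -> 270
    PD: pen down
    -- iteration 2/4 --
    LT 135: heading 270 -> 45
    PD: pen down
    -- iteration 3/4 --
    LT 135: heading 45 -> 180
    PD: pen down
    -- iteration 4/4 --
    LT 135: heading 180 -> 315
    PD: pen down
  ]
  -- iteration 2/3 --
  LT 180: heading 315 -> 135
  RT 45: heading 135 -> 90
  REPEAT 4 [
    -- iteration 1/4 --
    LT 135: heading 90 -> 225
    PD: pen down
    -- iteration 2/4 --
    LT 135: heading 225 -> 0
    PD: pen down
    -- iteration 3/4 --
    LT 135: heading 0 -> 135
    PD: pen down
    -- iteration 4/4 --
    LT 135: heading 135 -> 270
    PD: pen down
  ]
  -- iteration 3/3 --
  LT 180: heading 270 -> 90
  RT 45: heading 90 -> 45
  REPEAT 4 [
    -- iteration 1/4 --
    LT 135: heading 45 -> 180
    PD: pen down
    -- iteration 2/4 --
    LT 135: heading 180 -> 315
    PD: pen down
    -- iteration 3/4 --
    LT 135: heading 315 -> 90
    PD: pen down
    -- iteration 4/4 --
    LT 135: heading 90 -> 225
    PD: pen down
  ]
]
FD 6.5: (24.7,0) -> (20.104,-4.596) [heading=225, draw]
LT 135: heading 225 -> 0
RT 90: heading 0 -> 270
PU: pen up
Final: pos=(20.104,-4.596), heading=270, 5 segment(s) drawn

Answer: 20.104 -4.596 270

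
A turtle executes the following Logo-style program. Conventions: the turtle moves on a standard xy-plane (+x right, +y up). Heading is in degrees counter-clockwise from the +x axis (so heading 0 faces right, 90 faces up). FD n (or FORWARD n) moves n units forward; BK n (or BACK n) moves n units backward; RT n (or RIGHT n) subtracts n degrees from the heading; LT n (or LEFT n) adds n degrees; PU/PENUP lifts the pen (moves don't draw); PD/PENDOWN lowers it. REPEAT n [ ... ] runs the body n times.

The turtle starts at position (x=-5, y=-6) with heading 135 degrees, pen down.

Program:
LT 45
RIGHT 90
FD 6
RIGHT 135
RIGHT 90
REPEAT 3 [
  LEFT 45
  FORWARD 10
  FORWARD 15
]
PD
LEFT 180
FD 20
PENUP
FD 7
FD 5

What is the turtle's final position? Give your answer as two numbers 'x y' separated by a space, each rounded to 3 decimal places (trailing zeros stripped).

Answer: 5.678 -42.678

Derivation:
Executing turtle program step by step:
Start: pos=(-5,-6), heading=135, pen down
LT 45: heading 135 -> 180
RT 90: heading 180 -> 90
FD 6: (-5,-6) -> (-5,0) [heading=90, draw]
RT 135: heading 90 -> 315
RT 90: heading 315 -> 225
REPEAT 3 [
  -- iteration 1/3 --
  LT 45: heading 225 -> 270
  FD 10: (-5,0) -> (-5,-10) [heading=270, draw]
  FD 15: (-5,-10) -> (-5,-25) [heading=270, draw]
  -- iteration 2/3 --
  LT 45: heading 270 -> 315
  FD 10: (-5,-25) -> (2.071,-32.071) [heading=315, draw]
  FD 15: (2.071,-32.071) -> (12.678,-42.678) [heading=315, draw]
  -- iteration 3/3 --
  LT 45: heading 315 -> 0
  FD 10: (12.678,-42.678) -> (22.678,-42.678) [heading=0, draw]
  FD 15: (22.678,-42.678) -> (37.678,-42.678) [heading=0, draw]
]
PD: pen down
LT 180: heading 0 -> 180
FD 20: (37.678,-42.678) -> (17.678,-42.678) [heading=180, draw]
PU: pen up
FD 7: (17.678,-42.678) -> (10.678,-42.678) [heading=180, move]
FD 5: (10.678,-42.678) -> (5.678,-42.678) [heading=180, move]
Final: pos=(5.678,-42.678), heading=180, 8 segment(s) drawn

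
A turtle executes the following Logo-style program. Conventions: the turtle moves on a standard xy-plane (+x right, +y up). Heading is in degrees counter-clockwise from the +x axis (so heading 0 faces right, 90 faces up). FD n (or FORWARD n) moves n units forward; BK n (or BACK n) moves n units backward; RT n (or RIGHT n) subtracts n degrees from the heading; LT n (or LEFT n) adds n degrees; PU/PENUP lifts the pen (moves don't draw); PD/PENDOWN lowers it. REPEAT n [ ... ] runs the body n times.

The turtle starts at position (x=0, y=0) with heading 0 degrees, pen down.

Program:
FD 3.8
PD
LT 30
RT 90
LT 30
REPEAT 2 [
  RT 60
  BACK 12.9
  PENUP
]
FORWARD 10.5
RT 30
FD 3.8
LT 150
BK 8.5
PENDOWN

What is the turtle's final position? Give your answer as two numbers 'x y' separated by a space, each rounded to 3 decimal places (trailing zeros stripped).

Executing turtle program step by step:
Start: pos=(0,0), heading=0, pen down
FD 3.8: (0,0) -> (3.8,0) [heading=0, draw]
PD: pen down
LT 30: heading 0 -> 30
RT 90: heading 30 -> 300
LT 30: heading 300 -> 330
REPEAT 2 [
  -- iteration 1/2 --
  RT 60: heading 330 -> 270
  BK 12.9: (3.8,0) -> (3.8,12.9) [heading=270, draw]
  PU: pen up
  -- iteration 2/2 --
  RT 60: heading 270 -> 210
  BK 12.9: (3.8,12.9) -> (14.972,19.35) [heading=210, move]
  PU: pen up
]
FD 10.5: (14.972,19.35) -> (5.878,14.1) [heading=210, move]
RT 30: heading 210 -> 180
FD 3.8: (5.878,14.1) -> (2.078,14.1) [heading=180, move]
LT 150: heading 180 -> 330
BK 8.5: (2.078,14.1) -> (-5.283,18.35) [heading=330, move]
PD: pen down
Final: pos=(-5.283,18.35), heading=330, 2 segment(s) drawn

Answer: -5.283 18.35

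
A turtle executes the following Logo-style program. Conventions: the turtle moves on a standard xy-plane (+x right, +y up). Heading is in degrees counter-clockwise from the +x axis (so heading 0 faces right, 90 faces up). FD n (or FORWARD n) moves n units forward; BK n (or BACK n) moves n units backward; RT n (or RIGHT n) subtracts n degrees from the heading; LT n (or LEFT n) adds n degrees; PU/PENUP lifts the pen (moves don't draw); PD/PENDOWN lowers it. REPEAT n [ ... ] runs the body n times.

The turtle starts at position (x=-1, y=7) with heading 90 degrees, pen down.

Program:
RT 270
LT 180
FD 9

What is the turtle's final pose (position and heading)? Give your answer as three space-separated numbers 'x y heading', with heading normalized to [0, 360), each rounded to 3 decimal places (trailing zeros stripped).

Answer: 8 7 0

Derivation:
Executing turtle program step by step:
Start: pos=(-1,7), heading=90, pen down
RT 270: heading 90 -> 180
LT 180: heading 180 -> 0
FD 9: (-1,7) -> (8,7) [heading=0, draw]
Final: pos=(8,7), heading=0, 1 segment(s) drawn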